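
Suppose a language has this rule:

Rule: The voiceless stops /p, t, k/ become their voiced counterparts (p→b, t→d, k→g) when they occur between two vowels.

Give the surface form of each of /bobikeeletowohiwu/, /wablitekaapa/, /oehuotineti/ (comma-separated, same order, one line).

bobigeeledowohiwu, wablidegaaba, oehuodinedi

/bobikeeletowohiwu/: /k/ is a voiceless stop between vowels /i/ and /e/, so it voices to [g]. /t/ is a voiceless stop between vowels /e/ and /o/, so it voices to [d]. → [bobigeeledowohiwu].
/wablitekaapa/: /t/ is a voiceless stop between vowels /i/ and /e/, so it voices to [d]. /k/ is a voiceless stop between vowels /e/ and /a/, so it voices to [g]. /p/ is a voiceless stop between vowels /a/ and /a/, so it voices to [b]. → [wablidegaaba].
/oehuotineti/: /t/ is a voiceless stop between vowels /o/ and /i/, so it voices to [d]. /t/ is a voiceless stop between vowels /e/ and /i/, so it voices to [d]. → [oehuodinedi].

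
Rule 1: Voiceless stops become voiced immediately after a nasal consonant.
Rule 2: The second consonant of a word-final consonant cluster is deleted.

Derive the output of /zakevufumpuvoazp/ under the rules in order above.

zakevufumbuvoaz

Rule 1 (post-nasal voicing): /p/ is a voiceless stop immediately after the nasal /m/, so it voices to [b]. /zakevufumpuvoazp/ → zakevufumbuvoazp.
Rule 2 (final cluster simplification): /p/ is the second consonant of a word-final cluster /zp/, so it deletes. /zakevufumbuvoazp/ → zakevufumbuvoaz.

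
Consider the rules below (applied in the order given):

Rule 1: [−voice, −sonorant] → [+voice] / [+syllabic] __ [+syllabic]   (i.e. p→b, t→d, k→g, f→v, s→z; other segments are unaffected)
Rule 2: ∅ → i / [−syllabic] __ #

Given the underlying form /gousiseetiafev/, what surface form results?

Rule 1 (intervocalic voicing): /s/ is a voiceless obstruent between vowels /u/ and /i/, so it voices to [z]. /s/ is a voiceless obstruent between vowels /i/ and /e/, so it voices to [z]. /t/ is a voiceless obstruent between vowels /e/ and /i/, so it voices to [d]. /f/ is a voiceless obstruent between vowels /a/ and /e/, so it voices to [v]. /gousiseetiafev/ → gouzizeediavev.
Rule 2 (final i-epenthesis): the form ends in the consonant /v/, so [i] is inserted word-finally. /gouzizeediavev/ → gouzizeediavevi.

gouzizeediavevi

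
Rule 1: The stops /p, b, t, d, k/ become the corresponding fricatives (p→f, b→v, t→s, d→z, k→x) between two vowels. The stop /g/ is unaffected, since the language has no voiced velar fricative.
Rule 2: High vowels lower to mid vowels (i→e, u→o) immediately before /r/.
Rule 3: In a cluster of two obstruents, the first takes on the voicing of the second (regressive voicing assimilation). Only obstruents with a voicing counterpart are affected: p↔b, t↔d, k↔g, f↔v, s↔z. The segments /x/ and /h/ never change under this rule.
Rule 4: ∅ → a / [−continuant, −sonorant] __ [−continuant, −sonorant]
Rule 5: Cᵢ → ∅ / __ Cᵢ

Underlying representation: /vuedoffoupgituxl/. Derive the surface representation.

Rule 1 (intervocalic spirantization): /d/ is a stop between vowels /e/ and /o/, so it spirantizes to the fricative [z]. /t/ is a stop between vowels /i/ and /u/, so it spirantizes to the fricative [s]. /vuedoffoupgituxl/ → vuezoffoupgisuxl.
Rule 2 (pre-rhotic lowering): no segment meets the environment; /vuezoffoupgisuxl/ is unchanged.
Rule 3 (regressive voicing assimilation): /p/ precedes the voiced obstruent /g/, so it voices to [b] by assimilation. /vuezoffoupgisuxl/ → vuezoffoubgisuxl.
Rule 4 (stop-cluster a-epenthesis): /b/ and /g/ form a stop–stop cluster, so [a] is inserted between them. /vuezoffoubgisuxl/ → vuezoffoubagisuxl.
Rule 5 (degemination): /ff/ is a geminate; the first /f/ deletes. /vuezoffoubagisuxl/ → vuezofoubagisuxl.

vuezofoubagisuxl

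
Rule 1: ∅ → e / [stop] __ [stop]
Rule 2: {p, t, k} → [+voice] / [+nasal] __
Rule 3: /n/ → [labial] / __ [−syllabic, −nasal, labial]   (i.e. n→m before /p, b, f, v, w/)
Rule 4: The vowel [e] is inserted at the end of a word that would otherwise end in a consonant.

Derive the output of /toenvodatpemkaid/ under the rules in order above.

toemvodatepemgaide

Rule 1 (stop-cluster e-epenthesis): /t/ and /p/ form a stop–stop cluster, so [e] is inserted between them. /toenvodatpemkaid/ → toenvodatepemkaid.
Rule 2 (post-nasal voicing): /k/ is a voiceless stop immediately after the nasal /m/, so it voices to [g]. /toenvodatepemkaid/ → toenvodatepemgaid.
Rule 3 (nasal place assimilation): /n/ precedes the labial consonant /v/, so it assimilates in place to [m]. /toenvodatepemgaid/ → toemvodatepemgaid.
Rule 4 (final e-epenthesis): the form ends in the consonant /d/, so [e] is inserted word-finally. /toemvodatepemgaid/ → toemvodatepemgaide.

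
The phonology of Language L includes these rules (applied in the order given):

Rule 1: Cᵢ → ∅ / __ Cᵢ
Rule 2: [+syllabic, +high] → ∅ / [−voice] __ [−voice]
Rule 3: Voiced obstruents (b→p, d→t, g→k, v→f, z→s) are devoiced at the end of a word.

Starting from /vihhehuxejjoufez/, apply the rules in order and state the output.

vihehxejoufes

Rule 1 (degemination): /hh/ is a geminate; the first /h/ deletes. /jj/ is a geminate; the first /j/ deletes. /vihhehuxejjoufez/ → vihehuxejoufez.
Rule 2 (high vowel syncope): /u/ is a high vowel flanked by voiceless consonants /h/ and /x/, so it deletes. /vihehuxejoufez/ → vihehxejoufez.
Rule 3 (final devoicing): /z/ is a voiced obstruent in word-final position, so it devoices to [s]. /vihehxejoufez/ → vihehxejoufes.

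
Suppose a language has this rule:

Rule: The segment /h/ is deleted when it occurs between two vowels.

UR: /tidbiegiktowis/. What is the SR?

tidbiegiktowis

No segment of /tidbiegiktowis/ meets the structural description of the rule, so the form surfaces unchanged.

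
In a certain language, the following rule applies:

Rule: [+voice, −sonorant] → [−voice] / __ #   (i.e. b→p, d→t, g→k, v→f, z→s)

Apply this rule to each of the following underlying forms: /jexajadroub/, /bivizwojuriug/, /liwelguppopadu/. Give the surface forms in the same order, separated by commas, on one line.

jexajadroup, bivizwojuriuk, liwelguppopadu

/jexajadroub/: /b/ is a voiced obstruent in word-final position, so it devoices to [p]. → [jexajadroup].
/bivizwojuriug/: /g/ is a voiced obstruent in word-final position, so it devoices to [k]. → [bivizwojuriuk].
/liwelguppopadu/: the rule's environment is not met; surfaces unchanged as [liwelguppopadu].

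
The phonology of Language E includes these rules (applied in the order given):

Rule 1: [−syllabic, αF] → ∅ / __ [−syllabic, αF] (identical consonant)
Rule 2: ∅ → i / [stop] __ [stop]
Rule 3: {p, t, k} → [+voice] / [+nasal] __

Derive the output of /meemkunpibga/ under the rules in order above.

Rule 1 (degemination): no segment meets the environment; /meemkunpibga/ is unchanged.
Rule 2 (stop-cluster i-epenthesis): /b/ and /g/ form a stop–stop cluster, so [i] is inserted between them. /meemkunpibga/ → meemkunpibiga.
Rule 3 (post-nasal voicing): /k/ is a voiceless stop immediately after the nasal /m/, so it voices to [g]. /p/ is a voiceless stop immediately after the nasal /n/, so it voices to [b]. /meemkunpibiga/ → meemgunbibiga.

meemgunbibiga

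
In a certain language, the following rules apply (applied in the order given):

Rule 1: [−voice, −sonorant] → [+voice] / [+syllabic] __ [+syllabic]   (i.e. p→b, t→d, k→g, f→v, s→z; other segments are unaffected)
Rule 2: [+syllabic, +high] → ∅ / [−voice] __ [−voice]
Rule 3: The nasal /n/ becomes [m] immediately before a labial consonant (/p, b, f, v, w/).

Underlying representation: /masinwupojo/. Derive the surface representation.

mazimwubojo

Rule 1 (intervocalic voicing): /s/ is a voiceless obstruent between vowels /a/ and /i/, so it voices to [z]. /p/ is a voiceless obstruent between vowels /u/ and /o/, so it voices to [b]. /masinwupojo/ → mazinwubojo.
Rule 2 (high vowel syncope): no segment meets the environment; /mazinwubojo/ is unchanged.
Rule 3 (nasal place assimilation): /n/ precedes the labial consonant /w/, so it assimilates in place to [m]. /mazinwubojo/ → mazimwubojo.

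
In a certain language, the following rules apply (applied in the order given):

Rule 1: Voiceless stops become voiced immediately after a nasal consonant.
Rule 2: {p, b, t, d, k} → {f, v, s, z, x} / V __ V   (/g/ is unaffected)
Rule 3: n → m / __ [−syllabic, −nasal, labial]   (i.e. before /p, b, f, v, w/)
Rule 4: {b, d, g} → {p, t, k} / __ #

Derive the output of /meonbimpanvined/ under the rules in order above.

meombimbamvinet

Rule 1 (post-nasal voicing): /p/ is a voiceless stop immediately after the nasal /m/, so it voices to [b]. /meonbimpanvined/ → meonbimbanvined.
Rule 2 (intervocalic spirantization): no segment meets the environment; /meonbimbanvined/ is unchanged.
Rule 3 (nasal place assimilation): /n/ precedes the labial consonant /b/, so it assimilates in place to [m]. /n/ precedes the labial consonant /v/, so it assimilates in place to [m]. /meonbimbanvined/ → meombimbamvined.
Rule 4 (final devoicing): /d/ is a voiced stop in word-final position, so it devoices to [t]. /meombimbamvined/ → meombimbamvinet.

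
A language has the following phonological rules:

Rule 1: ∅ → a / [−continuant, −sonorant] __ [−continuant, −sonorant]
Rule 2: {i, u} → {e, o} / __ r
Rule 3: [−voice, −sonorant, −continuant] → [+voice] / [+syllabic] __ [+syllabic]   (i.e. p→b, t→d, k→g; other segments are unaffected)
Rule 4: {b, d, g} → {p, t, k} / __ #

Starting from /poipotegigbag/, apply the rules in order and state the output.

poibodegigabak

Rule 1 (stop-cluster a-epenthesis): /g/ and /b/ form a stop–stop cluster, so [a] is inserted between them. /poipotegigbag/ → poipotegigabag.
Rule 2 (pre-rhotic lowering): no segment meets the environment; /poipotegigabag/ is unchanged.
Rule 3 (intervocalic voicing): /p/ is a voiceless stop between vowels /i/ and /o/, so it voices to [b]. /t/ is a voiceless stop between vowels /o/ and /e/, so it voices to [d]. /poipotegigabag/ → poibodegigabag.
Rule 4 (final devoicing): /g/ is a voiced stop in word-final position, so it devoices to [k]. /poibodegigabag/ → poibodegigabak.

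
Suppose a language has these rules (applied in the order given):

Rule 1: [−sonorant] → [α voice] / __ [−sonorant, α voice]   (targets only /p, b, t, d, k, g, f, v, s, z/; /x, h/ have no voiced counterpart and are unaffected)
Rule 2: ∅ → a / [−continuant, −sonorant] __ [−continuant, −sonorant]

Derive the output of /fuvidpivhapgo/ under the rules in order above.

Rule 1 (regressive voicing assimilation): /d/ precedes the voiceless obstruent /p/, so it devoices to [t] by assimilation. /v/ precedes the voiceless obstruent /h/, so it devoices to [f] by assimilation. /p/ precedes the voiced obstruent /g/, so it voices to [b] by assimilation. /fuvidpivhapgo/ → fuvitpifhabgo.
Rule 2 (stop-cluster a-epenthesis): /t/ and /p/ form a stop–stop cluster, so [a] is inserted between them. /b/ and /g/ form a stop–stop cluster, so [a] is inserted between them. /fuvitpifhabgo/ → fuvitapifhabago.

fuvitapifhabago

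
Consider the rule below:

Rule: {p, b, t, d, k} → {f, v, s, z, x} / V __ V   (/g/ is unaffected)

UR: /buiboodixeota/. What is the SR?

Scanning /buiboodixeota/: /b/ at position 1 is not in the conditioning environment; /b/ is a stop between vowels /i/ and /o/, so it spirantizes to the fricative [v]; /d/ is a stop between vowels /o/ and /i/, so it spirantizes to the fricative [z]; /t/ is a stop between vowels /o/ and /a/, so it spirantizes to the fricative [s].
Result: [buivoozixeosa].

buivoozixeosa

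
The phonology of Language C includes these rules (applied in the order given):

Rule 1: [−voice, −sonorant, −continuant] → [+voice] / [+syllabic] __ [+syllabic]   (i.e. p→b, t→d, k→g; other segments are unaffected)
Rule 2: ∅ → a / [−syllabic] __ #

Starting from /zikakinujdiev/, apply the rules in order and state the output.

zigaginujdieva

Rule 1 (intervocalic voicing): /k/ is a voiceless stop between vowels /i/ and /a/, so it voices to [g]. /k/ is a voiceless stop between vowels /a/ and /i/, so it voices to [g]. /zikakinujdiev/ → zigaginujdiev.
Rule 2 (final a-epenthesis): the form ends in the consonant /v/, so [a] is inserted word-finally. /zigaginujdiev/ → zigaginujdieva.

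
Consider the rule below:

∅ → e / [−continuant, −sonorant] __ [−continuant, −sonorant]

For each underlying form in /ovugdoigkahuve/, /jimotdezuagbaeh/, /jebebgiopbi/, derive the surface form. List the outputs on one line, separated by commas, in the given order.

/ovugdoigkahuve/: /g/ and /d/ form a stop–stop cluster, so [e] is inserted between them. /g/ and /k/ form a stop–stop cluster, so [e] is inserted between them. → [ovugedoigekahuve].
/jimotdezuagbaeh/: /t/ and /d/ form a stop–stop cluster, so [e] is inserted between them. /g/ and /b/ form a stop–stop cluster, so [e] is inserted between them. → [jimotedezuagebaeh].
/jebebgiopbi/: /b/ and /g/ form a stop–stop cluster, so [e] is inserted between them. /p/ and /b/ form a stop–stop cluster, so [e] is inserted between them. → [jebebegiopebi].

ovugedoigekahuve, jimotedezuagebaeh, jebebegiopebi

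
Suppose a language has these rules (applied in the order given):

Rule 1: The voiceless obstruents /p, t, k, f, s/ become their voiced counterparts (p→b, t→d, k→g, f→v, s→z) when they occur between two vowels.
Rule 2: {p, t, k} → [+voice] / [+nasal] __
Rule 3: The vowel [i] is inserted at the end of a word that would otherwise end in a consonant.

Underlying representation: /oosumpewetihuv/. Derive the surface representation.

oozumbewedihuvi

Rule 1 (intervocalic voicing): /s/ is a voiceless obstruent between vowels /o/ and /u/, so it voices to [z]. /t/ is a voiceless obstruent between vowels /e/ and /i/, so it voices to [d]. /oosumpewetihuv/ → oozumpewedihuv.
Rule 2 (post-nasal voicing): /p/ is a voiceless stop immediately after the nasal /m/, so it voices to [b]. /oozumpewedihuv/ → oozumbewedihuv.
Rule 3 (final i-epenthesis): the form ends in the consonant /v/, so [i] is inserted word-finally. /oozumbewedihuv/ → oozumbewedihuvi.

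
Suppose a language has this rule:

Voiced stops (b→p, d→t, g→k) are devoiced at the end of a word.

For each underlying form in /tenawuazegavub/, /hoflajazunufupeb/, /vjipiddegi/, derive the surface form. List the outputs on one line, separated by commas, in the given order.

/tenawuazegavub/: /b/ is a voiced stop in word-final position, so it devoices to [p]. → [tenawuazegavup].
/hoflajazunufupeb/: /b/ is a voiced stop in word-final position, so it devoices to [p]. → [hoflajazunufupep].
/vjipiddegi/: the rule's environment is not met; surfaces unchanged as [vjipiddegi].

tenawuazegavup, hoflajazunufupep, vjipiddegi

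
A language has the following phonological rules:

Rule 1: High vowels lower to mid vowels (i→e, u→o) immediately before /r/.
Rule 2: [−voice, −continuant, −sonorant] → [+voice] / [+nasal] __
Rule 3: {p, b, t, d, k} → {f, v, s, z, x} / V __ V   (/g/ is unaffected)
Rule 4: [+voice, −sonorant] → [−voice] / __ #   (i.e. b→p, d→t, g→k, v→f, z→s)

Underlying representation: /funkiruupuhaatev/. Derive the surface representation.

Rule 1 (pre-rhotic lowering): /i/ is a high vowel immediately before /r/, so it lowers to [e]. /funkiruupuhaatev/ → funkeruupuhaatev.
Rule 2 (post-nasal voicing): /k/ is a voiceless stop immediately after the nasal /n/, so it voices to [g]. /funkeruupuhaatev/ → fungeruupuhaatev.
Rule 3 (intervocalic spirantization): /p/ is a stop between vowels /u/ and /u/, so it spirantizes to the fricative [f]. /t/ is a stop between vowels /a/ and /e/, so it spirantizes to the fricative [s]. /fungeruupuhaatev/ → fungeruufuhaasev.
Rule 4 (final devoicing): /v/ is a voiced obstruent in word-final position, so it devoices to [f]. /fungeruufuhaasev/ → fungeruufuhaasef.

fungeruufuhaasef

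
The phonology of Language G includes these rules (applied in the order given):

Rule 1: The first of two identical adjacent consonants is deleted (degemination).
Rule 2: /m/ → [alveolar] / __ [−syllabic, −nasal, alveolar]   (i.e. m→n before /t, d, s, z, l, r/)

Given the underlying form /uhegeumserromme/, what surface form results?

uhegeunserome

Rule 1 (degemination): /rr/ is a geminate; the first /r/ deletes. /mm/ is a geminate; the first /m/ deletes. /uhegeumserromme/ → uhegeumserome.
Rule 2 (nasal place assimilation): /m/ precedes the alveolar consonant /s/, so it assimilates in place to [n]. /uhegeumserome/ → uhegeunserome.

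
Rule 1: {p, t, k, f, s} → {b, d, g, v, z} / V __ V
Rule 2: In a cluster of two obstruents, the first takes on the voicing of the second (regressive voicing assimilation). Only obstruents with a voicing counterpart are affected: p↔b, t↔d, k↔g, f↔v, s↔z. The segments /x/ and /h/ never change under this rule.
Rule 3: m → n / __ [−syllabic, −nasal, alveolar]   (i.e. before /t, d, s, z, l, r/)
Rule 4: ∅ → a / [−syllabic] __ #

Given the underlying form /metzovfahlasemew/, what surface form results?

medzoffahlazemewa

Rule 1 (intervocalic voicing): /s/ is a voiceless obstruent between vowels /a/ and /e/, so it voices to [z]. /metzovfahlasemew/ → metzovfahlazemew.
Rule 2 (regressive voicing assimilation): /t/ precedes the voiced obstruent /z/, so it voices to [d] by assimilation. /v/ precedes the voiceless obstruent /f/, so it devoices to [f] by assimilation. /metzovfahlazemew/ → medzoffahlazemew.
Rule 3 (nasal place assimilation): no segment meets the environment; /medzoffahlazemew/ is unchanged.
Rule 4 (final a-epenthesis): the form ends in the consonant /w/, so [a] is inserted word-finally. /medzoffahlazemew/ → medzoffahlazemewa.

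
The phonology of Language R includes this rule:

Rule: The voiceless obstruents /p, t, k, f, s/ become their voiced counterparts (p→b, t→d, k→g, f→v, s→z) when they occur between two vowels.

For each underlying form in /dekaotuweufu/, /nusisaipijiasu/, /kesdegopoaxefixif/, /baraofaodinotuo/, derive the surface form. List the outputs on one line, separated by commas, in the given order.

/dekaotuweufu/: /k/ is a voiceless obstruent between vowels /e/ and /a/, so it voices to [g]. /t/ is a voiceless obstruent between vowels /o/ and /u/, so it voices to [d]. /f/ is a voiceless obstruent between vowels /u/ and /u/, so it voices to [v]. → [degaoduweuvu].
/nusisaipijiasu/: /s/ is a voiceless obstruent between vowels /u/ and /i/, so it voices to [z]. /s/ is a voiceless obstruent between vowels /i/ and /a/, so it voices to [z]. /p/ is a voiceless obstruent between vowels /i/ and /i/, so it voices to [b]. /s/ is a voiceless obstruent between vowels /a/ and /u/, so it voices to [z]. → [nuzizaibijiazu].
/kesdegopoaxefixif/: /p/ is a voiceless obstruent between vowels /o/ and /o/, so it voices to [b]. /f/ is a voiceless obstruent between vowels /e/ and /i/, so it voices to [v]. → [kesdegoboaxevixif].
/baraofaodinotuo/: /f/ is a voiceless obstruent between vowels /o/ and /a/, so it voices to [v]. /t/ is a voiceless obstruent between vowels /o/ and /u/, so it voices to [d]. → [baraovaodinoduo].

degaoduweuvu, nuzizaibijiazu, kesdegoboaxevixif, baraovaodinoduo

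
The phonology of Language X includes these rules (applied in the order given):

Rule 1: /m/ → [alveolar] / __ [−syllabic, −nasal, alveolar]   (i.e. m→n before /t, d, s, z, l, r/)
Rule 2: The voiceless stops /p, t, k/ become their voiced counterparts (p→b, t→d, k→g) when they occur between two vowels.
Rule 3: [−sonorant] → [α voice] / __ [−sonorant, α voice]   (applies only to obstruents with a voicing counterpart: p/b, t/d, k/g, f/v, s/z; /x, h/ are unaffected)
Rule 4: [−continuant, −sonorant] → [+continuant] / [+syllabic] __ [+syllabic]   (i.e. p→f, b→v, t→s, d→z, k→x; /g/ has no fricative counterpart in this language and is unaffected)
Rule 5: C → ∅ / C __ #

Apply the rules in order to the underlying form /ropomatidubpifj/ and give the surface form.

Rule 1 (nasal place assimilation): no segment meets the environment; /ropomatidubpifj/ is unchanged.
Rule 2 (intervocalic voicing): /p/ is a voiceless stop between vowels /o/ and /o/, so it voices to [b]. /t/ is a voiceless stop between vowels /a/ and /i/, so it voices to [d]. /ropomatidubpifj/ → robomadidubpifj.
Rule 3 (regressive voicing assimilation): /b/ precedes the voiceless obstruent /p/, so it devoices to [p] by assimilation. /robomadidubpifj/ → robomadiduppifj.
Rule 4 (intervocalic spirantization): /b/ is a stop between vowels /o/ and /o/, so it spirantizes to the fricative [v]. /d/ is a stop between vowels /a/ and /i/, so it spirantizes to the fricative [z]. /d/ is a stop between vowels /i/ and /u/, so it spirantizes to the fricative [z]. /robomadiduppifj/ → rovomazizuppifj.
Rule 5 (final cluster simplification): /j/ is the second consonant of a word-final cluster /fj/, so it deletes. /rovomazizuppifj/ → rovomazizuppif.

rovomazizuppif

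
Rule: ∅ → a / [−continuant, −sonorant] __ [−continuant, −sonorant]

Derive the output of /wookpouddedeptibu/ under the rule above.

wookapoudadedepatibu

/k/ and /p/ form a stop–stop cluster, so [a] is inserted between them.
/d/ and /d/ form a stop–stop cluster, so [a] is inserted between them.
/p/ and /t/ form a stop–stop cluster, so [a] is inserted between them.
Surface form: [wookapoudadedepatibu].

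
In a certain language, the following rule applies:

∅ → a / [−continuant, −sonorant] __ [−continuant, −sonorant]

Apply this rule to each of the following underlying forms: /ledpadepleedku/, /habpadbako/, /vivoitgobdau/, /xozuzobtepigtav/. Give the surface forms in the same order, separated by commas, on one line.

/ledpadepleedku/: /d/ and /p/ form a stop–stop cluster, so [a] is inserted between them. /d/ and /k/ form a stop–stop cluster, so [a] is inserted between them. → [ledapadepleedaku].
/habpadbako/: /b/ and /p/ form a stop–stop cluster, so [a] is inserted between them. /d/ and /b/ form a stop–stop cluster, so [a] is inserted between them. → [habapadabako].
/vivoitgobdau/: /t/ and /g/ form a stop–stop cluster, so [a] is inserted between them. /b/ and /d/ form a stop–stop cluster, so [a] is inserted between them. → [vivoitagobadau].
/xozuzobtepigtav/: /b/ and /t/ form a stop–stop cluster, so [a] is inserted between them. /g/ and /t/ form a stop–stop cluster, so [a] is inserted between them. → [xozuzobatepigatav].

ledapadepleedaku, habapadabako, vivoitagobadau, xozuzobatepigatav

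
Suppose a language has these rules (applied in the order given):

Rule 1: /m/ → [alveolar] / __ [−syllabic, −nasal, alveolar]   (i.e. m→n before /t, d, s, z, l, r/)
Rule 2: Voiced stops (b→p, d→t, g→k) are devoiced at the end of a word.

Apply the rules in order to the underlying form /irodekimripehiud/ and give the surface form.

Rule 1 (nasal place assimilation): /m/ precedes the alveolar consonant /r/, so it assimilates in place to [n]. /irodekimripehiud/ → irodekinripehiud.
Rule 2 (final devoicing): /d/ is a voiced stop in word-final position, so it devoices to [t]. /irodekinripehiud/ → irodekinripehiut.

irodekinripehiut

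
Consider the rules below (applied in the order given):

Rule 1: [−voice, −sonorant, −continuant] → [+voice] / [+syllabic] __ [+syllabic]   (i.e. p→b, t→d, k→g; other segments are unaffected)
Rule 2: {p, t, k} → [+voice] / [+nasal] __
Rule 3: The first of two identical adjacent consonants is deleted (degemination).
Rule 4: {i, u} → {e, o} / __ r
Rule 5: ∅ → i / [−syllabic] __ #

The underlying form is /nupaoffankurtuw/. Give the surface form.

nubaofangortuwi

Rule 1 (intervocalic voicing): /p/ is a voiceless stop between vowels /u/ and /a/, so it voices to [b]. /nupaoffankurtuw/ → nubaoffankurtuw.
Rule 2 (post-nasal voicing): /k/ is a voiceless stop immediately after the nasal /n/, so it voices to [g]. /nubaoffankurtuw/ → nubaoffangurtuw.
Rule 3 (degemination): /ff/ is a geminate; the first /f/ deletes. /nubaoffangurtuw/ → nubaofangurtuw.
Rule 4 (pre-rhotic lowering): /u/ is a high vowel immediately before /r/, so it lowers to [o]. /nubaofangurtuw/ → nubaofangortuw.
Rule 5 (final i-epenthesis): the form ends in the consonant /w/, so [i] is inserted word-finally. /nubaofangortuw/ → nubaofangortuwi.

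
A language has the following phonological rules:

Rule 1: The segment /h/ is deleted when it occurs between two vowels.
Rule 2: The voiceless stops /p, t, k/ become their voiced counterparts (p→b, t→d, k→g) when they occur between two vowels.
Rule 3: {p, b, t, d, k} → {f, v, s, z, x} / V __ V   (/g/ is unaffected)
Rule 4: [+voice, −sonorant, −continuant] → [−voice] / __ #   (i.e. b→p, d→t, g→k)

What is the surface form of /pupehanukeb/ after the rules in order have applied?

puveanugep

Rule 1 (intervocalic h-deletion): /h/ occurs between vowels /e/ and /a/, so it deletes. /pupehanukeb/ → pupeanukeb.
Rule 2 (intervocalic voicing): /p/ is a voiceless stop between vowels /u/ and /e/, so it voices to [b]. /k/ is a voiceless stop between vowels /u/ and /e/, so it voices to [g]. /pupeanukeb/ → pubeanugeb.
Rule 3 (intervocalic spirantization): /b/ is a stop between vowels /u/ and /e/, so it spirantizes to the fricative [v]. /pubeanugeb/ → puveanugeb.
Rule 4 (final devoicing): /b/ is a voiced stop in word-final position, so it devoices to [p]. /puveanugeb/ → puveanugep.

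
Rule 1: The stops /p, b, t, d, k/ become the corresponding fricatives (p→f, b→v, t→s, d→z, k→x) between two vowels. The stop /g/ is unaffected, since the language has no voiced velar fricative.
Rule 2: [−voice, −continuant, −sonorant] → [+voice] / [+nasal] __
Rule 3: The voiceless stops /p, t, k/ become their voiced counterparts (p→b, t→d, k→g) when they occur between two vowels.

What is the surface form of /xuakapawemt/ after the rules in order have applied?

Rule 1 (intervocalic spirantization): /k/ is a stop between vowels /a/ and /a/, so it spirantizes to the fricative [x]. /p/ is a stop between vowels /a/ and /a/, so it spirantizes to the fricative [f]. /xuakapawemt/ → xuaxafawemt.
Rule 2 (post-nasal voicing): /t/ is a voiceless stop immediately after the nasal /m/, so it voices to [d]. /xuaxafawemt/ → xuaxafawemd.
Rule 3 (intervocalic voicing): no segment meets the environment; /xuaxafawemd/ is unchanged.

xuaxafawemd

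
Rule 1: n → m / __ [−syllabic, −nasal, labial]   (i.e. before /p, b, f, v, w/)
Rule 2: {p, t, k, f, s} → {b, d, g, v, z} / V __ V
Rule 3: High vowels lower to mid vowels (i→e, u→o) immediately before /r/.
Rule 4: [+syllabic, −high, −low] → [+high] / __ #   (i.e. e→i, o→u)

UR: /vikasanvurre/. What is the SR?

vigazamvorri

Rule 1 (nasal place assimilation): /n/ precedes the labial consonant /v/, so it assimilates in place to [m]. /vikasanvurre/ → vikasamvurre.
Rule 2 (intervocalic voicing): /k/ is a voiceless obstruent between vowels /i/ and /a/, so it voices to [g]. /s/ is a voiceless obstruent between vowels /a/ and /a/, so it voices to [z]. /vikasamvurre/ → vigazamvurre.
Rule 3 (pre-rhotic lowering): /u/ is a high vowel immediately before /r/, so it lowers to [o]. /vigazamvurre/ → vigazamvorre.
Rule 4 (final vowel raising): /e/ is a mid vowel in word-final position, so it raises to [i]. /vigazamvorre/ → vigazamvorri.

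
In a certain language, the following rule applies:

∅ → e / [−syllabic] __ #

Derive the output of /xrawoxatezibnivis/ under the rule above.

the form ends in the consonant /s/, so [e] is inserted word-finally.
Surface form: [xrawoxatezibnivise].

xrawoxatezibnivise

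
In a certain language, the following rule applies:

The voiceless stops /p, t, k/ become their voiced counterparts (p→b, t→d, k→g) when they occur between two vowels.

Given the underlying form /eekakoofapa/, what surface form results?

/k/ is a voiceless stop between vowels /e/ and /a/, so it voices to [g].
/k/ is a voiceless stop between vowels /a/ and /o/, so it voices to [g].
/p/ is a voiceless stop between vowels /a/ and /a/, so it voices to [b].
Surface form: [eegagoofaba].

eegagoofaba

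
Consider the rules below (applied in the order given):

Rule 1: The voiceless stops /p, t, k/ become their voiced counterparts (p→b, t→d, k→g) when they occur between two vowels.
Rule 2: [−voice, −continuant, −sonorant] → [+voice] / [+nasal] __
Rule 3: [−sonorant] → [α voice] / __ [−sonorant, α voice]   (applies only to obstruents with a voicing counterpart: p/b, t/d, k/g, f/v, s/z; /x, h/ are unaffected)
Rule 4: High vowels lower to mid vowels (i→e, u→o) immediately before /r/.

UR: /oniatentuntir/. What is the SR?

oniadendunder

Rule 1 (intervocalic voicing): /t/ is a voiceless stop between vowels /a/ and /e/, so it voices to [d]. /oniatentuntir/ → oniadentuntir.
Rule 2 (post-nasal voicing): /t/ is a voiceless stop immediately after the nasal /n/, so it voices to [d]. /t/ is a voiceless stop immediately after the nasal /n/, so it voices to [d]. /oniadentuntir/ → oniadendundir.
Rule 3 (regressive voicing assimilation): no segment meets the environment; /oniadendundir/ is unchanged.
Rule 4 (pre-rhotic lowering): /i/ is a high vowel immediately before /r/, so it lowers to [e]. /oniadendundir/ → oniadendunder.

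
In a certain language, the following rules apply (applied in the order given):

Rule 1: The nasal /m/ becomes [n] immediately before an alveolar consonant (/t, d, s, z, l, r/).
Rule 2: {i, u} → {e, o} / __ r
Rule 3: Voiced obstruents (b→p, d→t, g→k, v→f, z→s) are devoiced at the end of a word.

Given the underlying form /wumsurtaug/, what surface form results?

wunsortauk

Rule 1 (nasal place assimilation): /m/ precedes the alveolar consonant /s/, so it assimilates in place to [n]. /wumsurtaug/ → wunsurtaug.
Rule 2 (pre-rhotic lowering): /u/ is a high vowel immediately before /r/, so it lowers to [o]. /wunsurtaug/ → wunsortaug.
Rule 3 (final devoicing): /g/ is a voiced obstruent in word-final position, so it devoices to [k]. /wunsortaug/ → wunsortauk.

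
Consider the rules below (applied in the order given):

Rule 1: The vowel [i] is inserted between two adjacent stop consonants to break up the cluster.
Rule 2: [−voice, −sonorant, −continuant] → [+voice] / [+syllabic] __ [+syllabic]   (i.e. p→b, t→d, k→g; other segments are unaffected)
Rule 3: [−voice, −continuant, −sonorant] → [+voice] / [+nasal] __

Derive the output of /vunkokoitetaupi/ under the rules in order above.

vungogoidedaubi

Rule 1 (stop-cluster i-epenthesis): no segment meets the environment; /vunkokoitetaupi/ is unchanged.
Rule 2 (intervocalic voicing): /k/ is a voiceless stop between vowels /o/ and /o/, so it voices to [g]. /t/ is a voiceless stop between vowels /i/ and /e/, so it voices to [d]. /t/ is a voiceless stop between vowels /e/ and /a/, so it voices to [d]. /p/ is a voiceless stop between vowels /u/ and /i/, so it voices to [b]. /vunkokoitetaupi/ → vunkogoidedaubi.
Rule 3 (post-nasal voicing): /k/ is a voiceless stop immediately after the nasal /n/, so it voices to [g]. /vunkogoidedaubi/ → vungogoidedaubi.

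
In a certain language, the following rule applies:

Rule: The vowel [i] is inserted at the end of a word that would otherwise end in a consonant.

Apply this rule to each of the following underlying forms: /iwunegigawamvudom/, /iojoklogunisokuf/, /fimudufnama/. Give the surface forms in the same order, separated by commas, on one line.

iwunegigawamvudomi, iojoklogunisokufi, fimudufnama

/iwunegigawamvudom/: the form ends in the consonant /m/, so [i] is inserted word-finally. → [iwunegigawamvudomi].
/iojoklogunisokuf/: the form ends in the consonant /f/, so [i] is inserted word-finally. → [iojoklogunisokufi].
/fimudufnama/: the rule's environment is not met; surfaces unchanged as [fimudufnama].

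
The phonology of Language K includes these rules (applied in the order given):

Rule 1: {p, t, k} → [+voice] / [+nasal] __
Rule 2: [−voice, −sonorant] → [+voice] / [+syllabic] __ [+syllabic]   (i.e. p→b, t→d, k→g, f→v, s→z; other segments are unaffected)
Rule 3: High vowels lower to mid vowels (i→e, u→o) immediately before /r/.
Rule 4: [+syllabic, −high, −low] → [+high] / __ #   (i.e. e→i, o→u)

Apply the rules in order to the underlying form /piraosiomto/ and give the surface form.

peraoziomdu

Rule 1 (post-nasal voicing): /t/ is a voiceless stop immediately after the nasal /m/, so it voices to [d]. /piraosiomto/ → piraosiomdo.
Rule 2 (intervocalic voicing): /s/ is a voiceless obstruent between vowels /o/ and /i/, so it voices to [z]. /piraosiomdo/ → piraoziomdo.
Rule 3 (pre-rhotic lowering): /i/ is a high vowel immediately before /r/, so it lowers to [e]. /piraoziomdo/ → peraoziomdo.
Rule 4 (final vowel raising): /o/ is a mid vowel in word-final position, so it raises to [u]. /peraoziomdo/ → peraoziomdu.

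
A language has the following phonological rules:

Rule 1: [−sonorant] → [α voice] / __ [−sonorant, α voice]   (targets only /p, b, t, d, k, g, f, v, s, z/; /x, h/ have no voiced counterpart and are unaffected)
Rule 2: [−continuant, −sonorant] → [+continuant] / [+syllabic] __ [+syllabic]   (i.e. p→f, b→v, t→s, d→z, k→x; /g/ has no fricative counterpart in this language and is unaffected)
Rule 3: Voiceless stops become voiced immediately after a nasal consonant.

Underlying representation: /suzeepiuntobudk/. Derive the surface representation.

suzeefiundovutk

Rule 1 (regressive voicing assimilation): /d/ precedes the voiceless obstruent /k/, so it devoices to [t] by assimilation. /suzeepiuntobudk/ → suzeepiuntobutk.
Rule 2 (intervocalic spirantization): /p/ is a stop between vowels /e/ and /i/, so it spirantizes to the fricative [f]. /b/ is a stop between vowels /o/ and /u/, so it spirantizes to the fricative [v]. /suzeepiuntobutk/ → suzeefiuntovutk.
Rule 3 (post-nasal voicing): /t/ is a voiceless stop immediately after the nasal /n/, so it voices to [d]. /suzeefiuntovutk/ → suzeefiundovutk.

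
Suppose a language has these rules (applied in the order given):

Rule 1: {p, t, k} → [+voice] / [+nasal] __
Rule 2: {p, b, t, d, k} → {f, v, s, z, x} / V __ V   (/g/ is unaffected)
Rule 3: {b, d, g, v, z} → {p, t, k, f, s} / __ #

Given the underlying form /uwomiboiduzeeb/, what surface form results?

Rule 1 (post-nasal voicing): no segment meets the environment; /uwomiboiduzeeb/ is unchanged.
Rule 2 (intervocalic spirantization): /b/ is a stop between vowels /i/ and /o/, so it spirantizes to the fricative [v]. /d/ is a stop between vowels /i/ and /u/, so it spirantizes to the fricative [z]. /uwomiboiduzeeb/ → uwomivoizuzeeb.
Rule 3 (final devoicing): /b/ is a voiced obstruent in word-final position, so it devoices to [p]. /uwomivoizuzeeb/ → uwomivoizuzeep.

uwomivoizuzeep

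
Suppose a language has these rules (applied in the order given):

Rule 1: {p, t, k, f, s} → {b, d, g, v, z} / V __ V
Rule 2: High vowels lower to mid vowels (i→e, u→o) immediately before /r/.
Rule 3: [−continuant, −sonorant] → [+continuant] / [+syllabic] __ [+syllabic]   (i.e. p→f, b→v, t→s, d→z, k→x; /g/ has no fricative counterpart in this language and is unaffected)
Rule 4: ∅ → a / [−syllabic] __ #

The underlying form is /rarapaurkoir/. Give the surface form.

raravaorkoera

Rule 1 (intervocalic voicing): /p/ is a voiceless obstruent between vowels /a/ and /a/, so it voices to [b]. /rarapaurkoir/ → rarabaurkoir.
Rule 2 (pre-rhotic lowering): /u/ is a high vowel immediately before /r/, so it lowers to [o]. /i/ is a high vowel immediately before /r/, so it lowers to [e]. /rarabaurkoir/ → rarabaorkoer.
Rule 3 (intervocalic spirantization): /b/ is a stop between vowels /a/ and /a/, so it spirantizes to the fricative [v]. /rarabaorkoer/ → raravaorkoer.
Rule 4 (final a-epenthesis): the form ends in the consonant /r/, so [a] is inserted word-finally. /raravaorkoer/ → raravaorkoera.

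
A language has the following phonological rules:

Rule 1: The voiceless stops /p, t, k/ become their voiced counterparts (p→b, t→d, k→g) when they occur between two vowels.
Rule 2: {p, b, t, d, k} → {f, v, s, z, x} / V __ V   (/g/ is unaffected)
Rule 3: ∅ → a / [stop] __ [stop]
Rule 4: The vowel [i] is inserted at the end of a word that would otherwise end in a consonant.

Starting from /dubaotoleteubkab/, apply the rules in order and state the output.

duvaozolezeubakabi

Rule 1 (intervocalic voicing): /t/ is a voiceless stop between vowels /o/ and /o/, so it voices to [d]. /t/ is a voiceless stop between vowels /e/ and /e/, so it voices to [d]. /dubaotoleteubkab/ → dubaodoledeubkab.
Rule 2 (intervocalic spirantization): /b/ is a stop between vowels /u/ and /a/, so it spirantizes to the fricative [v]. /d/ is a stop between vowels /o/ and /o/, so it spirantizes to the fricative [z]. /d/ is a stop between vowels /e/ and /e/, so it spirantizes to the fricative [z]. /dubaodoledeubkab/ → duvaozolezeubkab.
Rule 3 (stop-cluster a-epenthesis): /b/ and /k/ form a stop–stop cluster, so [a] is inserted between them. /duvaozolezeubkab/ → duvaozolezeubakab.
Rule 4 (final i-epenthesis): the form ends in the consonant /b/, so [i] is inserted word-finally. /duvaozolezeubakab/ → duvaozolezeubakabi.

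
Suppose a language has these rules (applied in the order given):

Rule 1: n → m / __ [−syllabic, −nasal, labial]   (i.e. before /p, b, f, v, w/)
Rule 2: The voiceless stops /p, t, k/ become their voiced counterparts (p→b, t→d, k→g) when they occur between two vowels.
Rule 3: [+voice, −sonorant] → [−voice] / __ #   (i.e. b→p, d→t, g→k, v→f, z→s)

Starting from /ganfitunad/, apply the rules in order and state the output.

Rule 1 (nasal place assimilation): /n/ precedes the labial consonant /f/, so it assimilates in place to [m]. /ganfitunad/ → gamfitunad.
Rule 2 (intervocalic voicing): /t/ is a voiceless stop between vowels /i/ and /u/, so it voices to [d]. /gamfitunad/ → gamfidunad.
Rule 3 (final devoicing): /d/ is a voiced obstruent in word-final position, so it devoices to [t]. /gamfidunad/ → gamfidunat.

gamfidunat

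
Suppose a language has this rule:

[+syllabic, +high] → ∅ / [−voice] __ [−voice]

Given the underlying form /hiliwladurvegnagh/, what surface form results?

hiliwladurvegnagh

No segment of /hiliwladurvegnagh/ meets the structural description of the rule, so the form surfaces unchanged.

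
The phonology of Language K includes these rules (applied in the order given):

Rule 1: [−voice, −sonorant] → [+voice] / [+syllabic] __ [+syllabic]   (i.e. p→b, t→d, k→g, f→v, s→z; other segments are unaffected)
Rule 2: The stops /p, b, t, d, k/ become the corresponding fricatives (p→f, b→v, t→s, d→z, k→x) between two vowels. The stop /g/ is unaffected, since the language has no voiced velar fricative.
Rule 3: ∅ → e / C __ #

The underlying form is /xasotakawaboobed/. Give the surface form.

xazozagawavoovede

Rule 1 (intervocalic voicing): /s/ is a voiceless obstruent between vowels /a/ and /o/, so it voices to [z]. /t/ is a voiceless obstruent between vowels /o/ and /a/, so it voices to [d]. /k/ is a voiceless obstruent between vowels /a/ and /a/, so it voices to [g]. /xasotakawaboobed/ → xazodagawaboobed.
Rule 2 (intervocalic spirantization): /d/ is a stop between vowels /o/ and /a/, so it spirantizes to the fricative [z]. /b/ is a stop between vowels /a/ and /o/, so it spirantizes to the fricative [v]. /b/ is a stop between vowels /o/ and /e/, so it spirantizes to the fricative [v]. /xazodagawaboobed/ → xazozagawavooved.
Rule 3 (final e-epenthesis): the form ends in the consonant /d/, so [e] is inserted word-finally. /xazozagawavooved/ → xazozagawavoovede.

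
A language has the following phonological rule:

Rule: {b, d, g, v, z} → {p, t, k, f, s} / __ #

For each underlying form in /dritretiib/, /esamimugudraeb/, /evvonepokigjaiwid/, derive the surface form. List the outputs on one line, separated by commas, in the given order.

dritretiip, esamimugudraep, evvonepokigjaiwit

/dritretiib/: /b/ is a voiced obstruent in word-final position, so it devoices to [p]. → [dritretiip].
/esamimugudraeb/: /b/ is a voiced obstruent in word-final position, so it devoices to [p]. → [esamimugudraep].
/evvonepokigjaiwid/: /d/ is a voiced obstruent in word-final position, so it devoices to [t]. → [evvonepokigjaiwit].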